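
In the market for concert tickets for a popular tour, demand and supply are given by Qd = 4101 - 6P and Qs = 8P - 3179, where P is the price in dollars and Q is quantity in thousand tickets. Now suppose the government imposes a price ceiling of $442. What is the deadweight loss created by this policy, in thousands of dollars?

Equilibrium: 4101 - 6P = 8P - 3179, so 7280 = 14P and P* = 520, Q* = 981.
The ceiling of 442 is below the equilibrium price 520, so it binds.
At P = 442: Qd = 4101 - 6·442 = 1449 and Qs = 8·442 - 3179 = 357.
Quantity traded falls to 357. At Q = 357 the demand price is (4101 - 357)/6 = 624 and the supply price is (3179 + 357)/8 = 442.
Deadweight loss = ½ · (624 - 442) · (981 - 357) = ½ · 182 · 624 = 56784.

56784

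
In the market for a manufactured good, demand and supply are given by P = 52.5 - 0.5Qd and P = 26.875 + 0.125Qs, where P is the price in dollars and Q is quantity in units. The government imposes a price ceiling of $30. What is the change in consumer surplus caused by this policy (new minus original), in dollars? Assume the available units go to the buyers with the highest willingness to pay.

Rearranging demand gives Qd = 105 - 2P; rearranging supply gives Qs = 8P - 215. Equilibrium: 105 - 2P = 8P - 215, so 320 = 10P and P* = 32, Q* = 41.
Because the ceiling (30) lies below the market-clearing price, it is binding.
At P = 30: Qd = 105 - 2·30 = 45 and Qs = 8·30 - 215 = 25.
Consumer surplus without the control is ½ · (52.5 - 32) · 41 = 420.25.
With the ceiling, 25 units are sold at 30 (assume they go to the highest-value buyers). The demand price at Q = 25 is 40, so CS = ½ · [(52.5 - 30) + (40 - 30)] · 25 = 406.25.
Change in consumer surplus = 406.25 - 420.25 = -14.

-14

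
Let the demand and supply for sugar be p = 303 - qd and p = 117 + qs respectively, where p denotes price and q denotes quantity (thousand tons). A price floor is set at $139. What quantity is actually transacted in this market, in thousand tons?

Rearranging demand gives qd = 303 - p; rearranging supply gives qs = p - 117. Without the control the market clears where 303 - p = p - 117, i.e. p* = 210 and q* = 93.
Since 139 is below p* = 210, the floor does not bind and the free-market outcome prevails.

93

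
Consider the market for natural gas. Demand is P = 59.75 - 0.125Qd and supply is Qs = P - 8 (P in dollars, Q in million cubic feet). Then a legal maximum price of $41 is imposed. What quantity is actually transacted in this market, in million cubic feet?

Rearranging demand gives Qd = 478 - 8P. In a free market, 478 - 8P = P - 8 gives the equilibrium P* = 54, Q* = 46.
The ceiling of 41 is below the equilibrium price 54, so it binds.
At P = 41: Qd = 478 - 8·41 = 150 and Qs = 41 - 8 = 33.
The quantity actually transacted is the short side, supply: 33.

33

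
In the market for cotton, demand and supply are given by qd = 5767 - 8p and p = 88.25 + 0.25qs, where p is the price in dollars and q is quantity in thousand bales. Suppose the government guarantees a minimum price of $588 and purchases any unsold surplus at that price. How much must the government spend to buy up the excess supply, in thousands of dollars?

550368

Rearranging supply gives qs = 4p - 353. Without the control the market clears where 5767 - 8p = 4p - 353, i.e. p* = 510 and q* = 1687.
The floor of 588 is above the equilibrium price 510, so it binds.
At p = 588: qd = 5767 - 8·588 = 1063 and qs = 4·588 - 353 = 1999.
Surplus = qs - qd = 936.
Government expenditure = surplus × support price = 936 × 588 = 550368.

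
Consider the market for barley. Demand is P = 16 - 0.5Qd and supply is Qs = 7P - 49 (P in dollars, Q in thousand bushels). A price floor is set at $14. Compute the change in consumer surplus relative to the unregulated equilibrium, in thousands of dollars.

-45

Rearranging demand gives Qd = 32 - 2P. Equilibrium: 32 - 2P = 7P - 49, so 81 = 9P and P* = 9, Q* = 14.
Since 14 > 9, the floor is binding.
At P = 14: Qd = 32 - 2·14 = 4 and Qs = 7·14 - 49 = 49.
Consumer surplus without the control is ½ · (16 - 9) · 14 = 49.
With the floor, consumers buy 4 units at 14, so CS = ½ · (16 - 14) · 4 = 4.
Change in consumer surplus = 4 - 49 = -45.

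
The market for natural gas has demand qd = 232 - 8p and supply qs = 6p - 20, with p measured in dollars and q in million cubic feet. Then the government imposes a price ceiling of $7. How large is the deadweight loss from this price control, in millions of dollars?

635.25

In a free market, 232 - 8p = 6p - 20 gives the equilibrium p* = 18, q* = 88.
Since 7 < 18, the ceiling is binding.
At p = 7: qd = 232 - 8·7 = 176 and qs = 6·7 - 20 = 22.
Quantity traded falls to 22. At q = 22 the demand price is (232 - 22)/8 = 26.25 and the supply price is (20 + 22)/6 = 7.
Deadweight loss = ½ · (26.25 - 7) · (88 - 22) = ½ · 19.25 · 66 = 635.25.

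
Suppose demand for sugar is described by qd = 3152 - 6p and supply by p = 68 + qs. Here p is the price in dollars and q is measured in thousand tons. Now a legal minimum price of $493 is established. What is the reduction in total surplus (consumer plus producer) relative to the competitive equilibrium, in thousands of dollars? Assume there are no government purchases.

Rearranging supply gives qs = p - 68. Without the control the market clears where 3152 - 6p = p - 68, i.e. p* = 460 and q* = 392.
Because the floor (493) lies above the market-clearing price, it is binding.
At p = 493: qd = 3152 - 6·493 = 194 and qs = 493 - 68 = 425.
Quantity traded falls to 194. At q = 194 the demand price is (3152 - 194)/6 = 493 and the supply price is 68 + 194 = 262.
Deadweight loss = ½ · (493 - 262) · (392 - 194) = ½ · 231 · 198 = 22869.

22869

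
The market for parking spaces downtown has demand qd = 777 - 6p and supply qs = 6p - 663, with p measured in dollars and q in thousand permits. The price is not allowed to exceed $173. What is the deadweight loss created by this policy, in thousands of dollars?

0

Setting quantity demanded equal to quantity supplied, 777 - 6p = 6p - 663, gives p* = 120 and q* = 57.
Since 173 is above p* = 120, the ceiling does not bind and the free-market outcome prevails.
Since the control does not bind, no trades are prevented and deadweight loss is zero.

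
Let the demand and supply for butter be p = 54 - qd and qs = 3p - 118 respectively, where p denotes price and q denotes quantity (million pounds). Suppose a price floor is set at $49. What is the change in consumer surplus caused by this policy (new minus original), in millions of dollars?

-48

Rearranging demand gives qd = 54 - p. Without the control the market clears where 54 - p = 3p - 118, i.e. p* = 43 and q* = 11.
Because the floor (49) lies above the market-clearing price, it is binding.
At p = 49: qd = 54 - 49 = 5 and qs = 3·49 - 118 = 29.
Consumer surplus without the control is ½ · (54 - 43) · 11 = 60.5.
With the floor, consumers buy 5 units at 49, so CS = ½ · (54 - 49) · 5 = 12.5.
Change in consumer surplus = 12.5 - 60.5 = -48.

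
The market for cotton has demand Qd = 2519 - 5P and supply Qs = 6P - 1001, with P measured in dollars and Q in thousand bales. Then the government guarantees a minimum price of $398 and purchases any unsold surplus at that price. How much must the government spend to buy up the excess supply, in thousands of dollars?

341484

Equilibrium: 2519 - 5P = 6P - 1001, so 3520 = 11P and P* = 320, Q* = 919.
The floor of 398 is above the equilibrium price 320, so it binds.
At P = 398: Qd = 2519 - 5·398 = 529 and Qs = 6·398 - 1001 = 1387.
Surplus = Qs - Qd = 858.
Government expenditure = surplus × support price = 858 × 398 = 341484.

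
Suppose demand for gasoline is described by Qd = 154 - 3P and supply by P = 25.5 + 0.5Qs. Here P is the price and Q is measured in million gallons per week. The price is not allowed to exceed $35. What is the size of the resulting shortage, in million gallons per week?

Rearranging supply gives Qs = 2P - 51. Without the control the market clears where 154 - 3P = 2P - 51, i.e. P* = 41 and Q* = 31.
Since 35 < 41, the ceiling is binding.
At P = 35: Qd = 154 - 3·35 = 49 and Qs = 2·35 - 51 = 19.
Shortage = Qd - Qs = 49 - 19 = 30.

30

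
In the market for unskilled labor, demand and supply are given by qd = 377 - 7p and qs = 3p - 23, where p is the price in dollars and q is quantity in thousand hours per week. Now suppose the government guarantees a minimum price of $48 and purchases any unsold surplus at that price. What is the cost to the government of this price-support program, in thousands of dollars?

3840

Equilibrium: 377 - 7p = 3p - 23, so 400 = 10p and p* = 40, q* = 97.
Since 48 > 40, the floor is binding.
At p = 48: qd = 377 - 7·48 = 41 and qs = 3·48 - 23 = 121.
Surplus = qs - qd = 80.
Government expenditure = surplus × support price = 80 × 48 = 3840.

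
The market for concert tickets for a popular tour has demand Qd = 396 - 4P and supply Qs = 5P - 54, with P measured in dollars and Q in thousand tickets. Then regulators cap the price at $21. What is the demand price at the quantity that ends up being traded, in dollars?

86.25

Without the control the market clears where 396 - 4P = 5P - 54, i.e. P* = 50 and Q* = 196.
Since 21 < 50, the ceiling is binding.
At P = 21: Qd = 396 - 4·21 = 312 and Qs = 5·21 - 54 = 51.
Only 51 units reach the market. On the demand curve, the marginal buyer's willingness to pay at Q = 51 is (396 - 51)/4 = 86.25.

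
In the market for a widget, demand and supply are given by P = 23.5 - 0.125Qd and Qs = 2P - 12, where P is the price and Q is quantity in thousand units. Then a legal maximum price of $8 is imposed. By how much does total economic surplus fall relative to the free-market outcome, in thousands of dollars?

Rearranging demand gives Qd = 188 - 8P. Equilibrium: 188 - 8P = 2P - 12, so 200 = 10P and P* = 20, Q* = 28.
Because the ceiling (8) lies below the market-clearing price, it is binding.
At P = 8: Qd = 188 - 8·8 = 124 and Qs = 2·8 - 12 = 4.
Quantity traded falls to 4. At Q = 4 the demand price is (188 - 4)/8 = 23 and the supply price is (12 + 4)/2 = 8.
Deadweight loss = ½ · (23 - 8) · (28 - 4) = ½ · 15 · 24 = 180.

180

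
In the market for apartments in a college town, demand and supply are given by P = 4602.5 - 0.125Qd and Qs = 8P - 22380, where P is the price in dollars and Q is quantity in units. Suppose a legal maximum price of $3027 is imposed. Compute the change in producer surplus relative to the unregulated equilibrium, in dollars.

Rearranging demand gives Qd = 36820 - 8P. In a free market, 36820 - 8P = 8P - 22380 gives the equilibrium P* = 3700, Q* = 7220.
Because the ceiling (3027) lies below the market-clearing price, it is binding.
At P = 3027: Qd = 36820 - 8·3027 = 12604 and Qs = 8·3027 - 22380 = 1836.
Producer surplus without the control is ½ · (3700 - 2797.5) · 7220 = 3258025.
With the ceiling, producers sell 1836 units at 3027, so PS = ½ · (3027 - 2797.5) · 1836 = 210681.
Change in producer surplus = 210681 - 3258025 = -3047344.

-3047344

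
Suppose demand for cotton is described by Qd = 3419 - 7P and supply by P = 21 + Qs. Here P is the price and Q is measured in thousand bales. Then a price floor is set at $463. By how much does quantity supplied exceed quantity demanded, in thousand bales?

Rearranging supply gives Qs = P - 21. Without the control the market clears where 3419 - 7P = P - 21, i.e. P* = 430 and Q* = 409.
Because the floor (463) lies above the market-clearing price, it is binding.
At P = 463: Qd = 3419 - 7·463 = 178 and Qs = 463 - 21 = 442.
Surplus = Qs - Qd = 442 - 178 = 264.

264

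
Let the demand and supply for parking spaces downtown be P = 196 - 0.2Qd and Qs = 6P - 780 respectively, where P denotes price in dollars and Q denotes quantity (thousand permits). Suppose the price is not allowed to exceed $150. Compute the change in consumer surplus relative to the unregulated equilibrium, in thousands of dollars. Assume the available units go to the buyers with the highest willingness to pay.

Rearranging demand gives Qd = 980 - 5P. Equilibrium: 980 - 5P = 6P - 780, so 1760 = 11P and P* = 160, Q* = 180.
Since 150 < 160, the ceiling is binding.
At P = 150: Qd = 980 - 5·150 = 230 and Qs = 6·150 - 780 = 120.
Consumer surplus without the control is ½ · (196 - 160) · 180 = 3240.
With the ceiling, 120 units are sold at 150 (assume they go to the highest-value buyers). The demand price at Q = 120 is 172, so CS = ½ · [(196 - 150) + (172 - 150)] · 120 = 4080.
Change in consumer surplus = 4080 - 3240 = 840.

840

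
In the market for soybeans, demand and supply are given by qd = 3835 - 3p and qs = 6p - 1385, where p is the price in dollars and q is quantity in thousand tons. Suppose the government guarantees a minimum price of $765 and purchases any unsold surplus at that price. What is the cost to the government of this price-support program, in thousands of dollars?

Without the control the market clears where 3835 - 3p = 6p - 1385, i.e. p* = 580 and q* = 2095.
Because the floor (765) lies above the market-clearing price, it is binding.
At p = 765: qd = 3835 - 3·765 = 1540 and qs = 6·765 - 1385 = 3205.
Surplus = qs - qd = 1665.
Government expenditure = surplus × support price = 1665 × 765 = 1273725.

1273725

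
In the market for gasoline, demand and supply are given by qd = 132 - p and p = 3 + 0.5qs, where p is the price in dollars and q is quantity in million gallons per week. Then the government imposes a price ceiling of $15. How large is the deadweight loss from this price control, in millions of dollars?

Rearranging supply gives qs = 2p - 6. Without the control the market clears where 132 - p = 2p - 6, i.e. p* = 46 and q* = 86.
Because the ceiling (15) lies below the market-clearing price, it is binding.
At p = 15: qd = 132 - 15 = 117 and qs = 2·15 - 6 = 24.
Quantity traded falls to 24. At q = 24 the demand price is 132 - 24 = 108 and the supply price is (6 + 24)/2 = 15.
Deadweight loss = ½ · (108 - 15) · (86 - 24) = ½ · 93 · 62 = 2883.

2883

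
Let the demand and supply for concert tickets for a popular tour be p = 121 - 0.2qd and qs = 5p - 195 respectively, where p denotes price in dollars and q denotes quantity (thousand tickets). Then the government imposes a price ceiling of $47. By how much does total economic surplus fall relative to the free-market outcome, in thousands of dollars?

Rearranging demand gives qd = 605 - 5p. Without the control the market clears where 605 - 5p = 5p - 195, i.e. p* = 80 and q* = 205.
The ceiling of 47 is below the equilibrium price 80, so it binds.
At p = 47: qd = 605 - 5·47 = 370 and qs = 5·47 - 195 = 40.
Quantity traded falls to 40. At q = 40 the demand price is (605 - 40)/5 = 113 and the supply price is (195 + 40)/5 = 47.
Deadweight loss = ½ · (113 - 47) · (205 - 40) = ½ · 66 · 165 = 5445.

5445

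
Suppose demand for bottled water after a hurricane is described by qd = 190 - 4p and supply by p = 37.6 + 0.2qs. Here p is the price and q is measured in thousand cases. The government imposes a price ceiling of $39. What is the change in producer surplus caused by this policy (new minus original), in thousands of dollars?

Rearranging supply gives qs = 5p - 188. In a free market, 190 - 4p = 5p - 188 gives the equilibrium p* = 42, q* = 22.
Since 39 < 42, the ceiling is binding.
At p = 39: qd = 190 - 4·39 = 34 and qs = 5·39 - 188 = 7.
Producer surplus without the control is ½ · (42 - 37.6) · 22 = 48.4.
With the ceiling, producers sell 7 units at 39, so PS = ½ · (39 - 37.6) · 7 = 4.9.
Change in producer surplus = 4.9 - 48.4 = -43.5.

-43.5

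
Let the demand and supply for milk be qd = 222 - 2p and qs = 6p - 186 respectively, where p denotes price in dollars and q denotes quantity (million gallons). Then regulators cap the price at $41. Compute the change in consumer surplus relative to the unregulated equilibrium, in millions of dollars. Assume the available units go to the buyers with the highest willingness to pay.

In a free market, 222 - 2p = 6p - 186 gives the equilibrium p* = 51, q* = 120.
Since 41 < 51, the ceiling is binding.
At p = 41: qd = 222 - 2·41 = 140 and qs = 6·41 - 186 = 60.
Consumer surplus without the control is ½ · (111 - 51) · 120 = 3600.
With the ceiling, 60 units are sold at 41 (assume they go to the highest-value buyers). The demand price at q = 60 is 81, so CS = ½ · [(111 - 41) + (81 - 41)] · 60 = 3300.
Change in consumer surplus = 3300 - 3600 = -300.

-300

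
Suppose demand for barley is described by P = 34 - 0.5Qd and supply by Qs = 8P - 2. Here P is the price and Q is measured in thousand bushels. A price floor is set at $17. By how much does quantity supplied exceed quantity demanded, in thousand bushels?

Rearranging demand gives Qd = 68 - 2P. Setting quantity demanded equal to quantity supplied, 68 - 2P = 8P - 2, gives P* = 7 and Q* = 54.
Since 17 > 7, the floor is binding.
At P = 17: Qd = 68 - 2·17 = 34 and Qs = 8·17 - 2 = 134.
Surplus = Qs - Qd = 134 - 34 = 100.

100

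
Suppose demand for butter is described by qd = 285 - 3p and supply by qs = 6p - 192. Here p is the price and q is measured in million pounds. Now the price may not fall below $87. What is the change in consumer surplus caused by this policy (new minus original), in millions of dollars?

In a free market, 285 - 3p = 6p - 192 gives the equilibrium p* = 53, q* = 126.
The floor of 87 is above the equilibrium price 53, so it binds.
At p = 87: qd = 285 - 3·87 = 24 and qs = 6·87 - 192 = 330.
Consumer surplus without the control is ½ · (95 - 53) · 126 = 2646.
With the floor, consumers buy 24 units at 87, so CS = ½ · (95 - 87) · 24 = 96.
Change in consumer surplus = 96 - 2646 = -2550.

-2550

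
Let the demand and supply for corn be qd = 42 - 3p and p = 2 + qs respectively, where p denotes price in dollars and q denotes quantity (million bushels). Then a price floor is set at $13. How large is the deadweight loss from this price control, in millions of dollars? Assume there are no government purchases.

24

Rearranging supply gives qs = p - 2. Without the control the market clears where 42 - 3p = p - 2, i.e. p* = 11 and q* = 9.
Because the floor (13) lies above the market-clearing price, it is binding.
At p = 13: qd = 42 - 3·13 = 3 and qs = 13 - 2 = 11.
Quantity traded falls to 3. At q = 3 the demand price is (42 - 3)/3 = 13 and the supply price is 2 + 3 = 5.
Deadweight loss = ½ · (13 - 5) · (9 - 3) = ½ · 8 · 6 = 24.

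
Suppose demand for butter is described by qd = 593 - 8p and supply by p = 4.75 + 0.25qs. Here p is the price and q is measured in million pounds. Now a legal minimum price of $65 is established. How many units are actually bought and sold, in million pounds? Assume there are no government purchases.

73

Rearranging supply gives qs = 4p - 19. Setting quantity demanded equal to quantity supplied, 593 - 8p = 4p - 19, gives p* = 51 and q* = 185.
Because the floor (65) lies above the market-clearing price, it is binding.
At p = 65: qd = 593 - 8·65 = 73 and qs = 4·65 - 19 = 241.
The quantity actually transacted is the short side, demand: 73.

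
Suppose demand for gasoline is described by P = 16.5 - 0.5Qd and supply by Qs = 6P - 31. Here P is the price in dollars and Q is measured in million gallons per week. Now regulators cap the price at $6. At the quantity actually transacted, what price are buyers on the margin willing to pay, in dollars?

Rearranging demand gives Qd = 33 - 2P. Setting quantity demanded equal to quantity supplied, 33 - 2P = 6P - 31, gives P* = 8 and Q* = 17.
The ceiling of 6 is below the equilibrium price 8, so it binds.
At P = 6: Qd = 33 - 2·6 = 21 and Qs = 6·6 - 31 = 5.
Only 5 units reach the market. On the demand curve, the marginal buyer's willingness to pay at Q = 5 is (33 - 5)/2 = 14.

14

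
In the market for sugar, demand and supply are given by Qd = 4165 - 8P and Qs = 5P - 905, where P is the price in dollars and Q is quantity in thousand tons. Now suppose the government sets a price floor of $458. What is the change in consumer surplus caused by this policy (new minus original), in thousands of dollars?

-52564

In a free market, 4165 - 8P = 5P - 905 gives the equilibrium P* = 390, Q* = 1045.
Because the floor (458) lies above the market-clearing price, it is binding.
At P = 458: Qd = 4165 - 8·458 = 501 and Qs = 5·458 - 905 = 1385.
Consumer surplus without the control is ½ · (520.625 - 390) · 1045 = 68251.5625.
With the floor, consumers buy 501 units at 458, so CS = ½ · (520.625 - 458) · 501 = 15687.5625.
Change in consumer surplus = 15687.5625 - 68251.5625 = -52564.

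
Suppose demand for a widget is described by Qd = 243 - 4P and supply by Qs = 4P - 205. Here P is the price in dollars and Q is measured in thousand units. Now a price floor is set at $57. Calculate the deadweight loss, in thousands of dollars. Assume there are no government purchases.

In a free market, 243 - 4P = 4P - 205 gives the equilibrium P* = 56, Q* = 19.
The floor of 57 is above the equilibrium price 56, so it binds.
At P = 57: Qd = 243 - 4·57 = 15 and Qs = 4·57 - 205 = 23.
Quantity traded falls to 15. At Q = 15 the demand price is (243 - 15)/4 = 57 and the supply price is (205 + 15)/4 = 55.
Deadweight loss = ½ · (57 - 55) · (19 - 15) = ½ · 2 · 4 = 4.

4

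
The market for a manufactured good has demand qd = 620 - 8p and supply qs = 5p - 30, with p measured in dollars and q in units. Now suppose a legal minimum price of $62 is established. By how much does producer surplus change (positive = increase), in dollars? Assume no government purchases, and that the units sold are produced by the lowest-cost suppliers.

566.4

Equilibrium: 620 - 8p = 5p - 30, so 650 = 13p and p* = 50, q* = 220.
The floor of 62 is above the equilibrium price 50, so it binds.
At p = 62: qd = 620 - 8·62 = 124 and qs = 5·62 - 30 = 280.
Producer surplus without the control is ½ · (50 - 6) · 220 = 4840.
With the floor, 124 units are sold at 62. The supply price at q = 124 is 30.8, so PS = ½ · [(62 - 6) + (62 - 30.8)] · 124 = 5406.4.
Change in producer surplus = 5406.4 - 4840 = 566.4.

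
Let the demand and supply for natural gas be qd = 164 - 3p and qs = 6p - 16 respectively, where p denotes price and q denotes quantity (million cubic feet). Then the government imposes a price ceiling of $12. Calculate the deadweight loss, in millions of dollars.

Setting quantity demanded equal to quantity supplied, 164 - 3p = 6p - 16, gives p* = 20 and q* = 104.
Since 12 < 20, the ceiling is binding.
At p = 12: qd = 164 - 3·12 = 128 and qs = 6·12 - 16 = 56.
Quantity traded falls to 56. At q = 56 the demand price is (164 - 56)/3 = 36 and the supply price is (16 + 56)/6 = 12.
Deadweight loss = ½ · (36 - 12) · (104 - 56) = ½ · 24 · 48 = 576.

576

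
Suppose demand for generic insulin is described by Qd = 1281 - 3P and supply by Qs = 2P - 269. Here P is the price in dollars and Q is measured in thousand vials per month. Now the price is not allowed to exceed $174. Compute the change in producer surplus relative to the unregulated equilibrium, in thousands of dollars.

Setting quantity demanded equal to quantity supplied, 1281 - 3P = 2P - 269, gives P* = 310 and Q* = 351.
The ceiling of 174 is below the equilibrium price 310, so it binds.
At P = 174: Qd = 1281 - 3·174 = 759 and Qs = 2·174 - 269 = 79.
Producer surplus without the control is ½ · (310 - 134.5) · 351 = 30800.25.
With the ceiling, producers sell 79 units at 174, so PS = ½ · (174 - 134.5) · 79 = 1560.25.
Change in producer surplus = 1560.25 - 30800.25 = -29240.

-29240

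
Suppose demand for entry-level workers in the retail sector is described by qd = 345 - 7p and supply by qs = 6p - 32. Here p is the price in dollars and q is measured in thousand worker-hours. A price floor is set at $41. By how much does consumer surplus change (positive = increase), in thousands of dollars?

-1200

Equilibrium: 345 - 7p = 6p - 32, so 377 = 13p and p* = 29, q* = 142.
The floor of 41 is above the equilibrium price 29, so it binds.
At p = 41: qd = 345 - 7·41 = 58 and qs = 6·41 - 32 = 214.
Consumer surplus without the control is ½ · (345/7 - 29) · 142 = 10082/7.
With the floor, consumers buy 58 units at 41, so CS = ½ · (345/7 - 41) · 58 = 1682/7.
Change in consumer surplus = 1682/7 - 10082/7 = -1200.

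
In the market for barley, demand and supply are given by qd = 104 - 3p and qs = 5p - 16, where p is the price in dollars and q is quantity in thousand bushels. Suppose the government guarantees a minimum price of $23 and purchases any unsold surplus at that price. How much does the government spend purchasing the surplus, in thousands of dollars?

In a free market, 104 - 3p = 5p - 16 gives the equilibrium p* = 15, q* = 59.
Since 23 > 15, the floor is binding.
At p = 23: qd = 104 - 3·23 = 35 and qs = 5·23 - 16 = 99.
Surplus = qs - qd = 64.
Government expenditure = surplus × support price = 64 × 23 = 1472.

1472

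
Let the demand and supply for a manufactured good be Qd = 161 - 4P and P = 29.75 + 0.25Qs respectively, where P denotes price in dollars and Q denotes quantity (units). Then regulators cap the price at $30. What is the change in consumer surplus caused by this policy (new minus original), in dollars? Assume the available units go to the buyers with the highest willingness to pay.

-45

Rearranging supply gives Qs = 4P - 119. Without the control the market clears where 161 - 4P = 4P - 119, i.e. P* = 35 and Q* = 21.
The ceiling of 30 is below the equilibrium price 35, so it binds.
At P = 30: Qd = 161 - 4·30 = 41 and Qs = 4·30 - 119 = 1.
Consumer surplus without the control is ½ · (40.25 - 35) · 21 = 55.125.
With the ceiling, 1 units are sold at 30 (assume they go to the highest-value buyers). The demand price at Q = 1 is 40, so CS = ½ · [(40.25 - 30) + (40 - 30)] · 1 = 10.125.
Change in consumer surplus = 10.125 - 55.125 = -45.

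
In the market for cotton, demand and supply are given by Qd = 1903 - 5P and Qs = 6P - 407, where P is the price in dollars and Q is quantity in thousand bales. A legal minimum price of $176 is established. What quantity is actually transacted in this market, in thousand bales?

Setting quantity demanded equal to quantity supplied, 1903 - 5P = 6P - 407, gives P* = 210 and Q* = 853.
Since 176 is below P* = 210, the floor does not bind and the free-market outcome prevails.

853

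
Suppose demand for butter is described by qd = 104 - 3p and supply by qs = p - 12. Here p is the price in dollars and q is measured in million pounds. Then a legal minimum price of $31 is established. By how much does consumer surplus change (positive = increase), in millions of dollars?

Setting quantity demanded equal to quantity supplied, 104 - 3p = p - 12, gives p* = 29 and q* = 17.
The floor of 31 is above the equilibrium price 29, so it binds.
At p = 31: qd = 104 - 3·31 = 11 and qs = 31 - 12 = 19.
Consumer surplus without the control is ½ · (104/3 - 29) · 17 = 289/6.
With the floor, consumers buy 11 units at 31, so CS = ½ · (104/3 - 31) · 11 = 121/6.
Change in consumer surplus = 121/6 - 289/6 = -28.

-28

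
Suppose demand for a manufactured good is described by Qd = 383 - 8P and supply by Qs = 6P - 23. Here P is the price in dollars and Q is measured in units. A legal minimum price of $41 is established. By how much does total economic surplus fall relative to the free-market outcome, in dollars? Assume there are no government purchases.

1344

In a free market, 383 - 8P = 6P - 23 gives the equilibrium P* = 29, Q* = 151.
Because the floor (41) lies above the market-clearing price, it is binding.
At P = 41: Qd = 383 - 8·41 = 55 and Qs = 6·41 - 23 = 223.
Quantity traded falls to 55. At Q = 55 the demand price is (383 - 55)/8 = 41 and the supply price is (23 + 55)/6 = 13.
Deadweight loss = ½ · (41 - 13) · (151 - 55) = ½ · 28 · 96 = 1344.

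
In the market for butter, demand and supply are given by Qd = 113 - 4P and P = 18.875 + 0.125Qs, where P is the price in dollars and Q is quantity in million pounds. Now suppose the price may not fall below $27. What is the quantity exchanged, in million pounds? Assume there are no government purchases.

5

Rearranging supply gives Qs = 8P - 151. In a free market, 113 - 4P = 8P - 151 gives the equilibrium P* = 22, Q* = 25.
The floor of 27 is above the equilibrium price 22, so it binds.
At P = 27: Qd = 113 - 4·27 = 5 and Qs = 8·27 - 151 = 65.
The quantity actually transacted is the short side, demand: 5.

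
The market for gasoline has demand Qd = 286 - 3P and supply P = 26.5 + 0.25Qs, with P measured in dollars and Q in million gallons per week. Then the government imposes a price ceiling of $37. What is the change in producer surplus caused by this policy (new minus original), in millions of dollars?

-1520

Rearranging supply gives Qs = 4P - 106. In a free market, 286 - 3P = 4P - 106 gives the equilibrium P* = 56, Q* = 118.
Because the ceiling (37) lies below the market-clearing price, it is binding.
At P = 37: Qd = 286 - 3·37 = 175 and Qs = 4·37 - 106 = 42.
Producer surplus without the control is ½ · (56 - 26.5) · 118 = 1740.5.
With the ceiling, producers sell 42 units at 37, so PS = ½ · (37 - 26.5) · 42 = 220.5.
Change in producer surplus = 220.5 - 1740.5 = -1520.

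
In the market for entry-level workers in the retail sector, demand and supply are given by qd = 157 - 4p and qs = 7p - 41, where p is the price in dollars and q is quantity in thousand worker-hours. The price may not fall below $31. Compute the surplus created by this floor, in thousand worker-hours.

Without the control the market clears where 157 - 4p = 7p - 41, i.e. p* = 18 and q* = 85.
The floor of 31 is above the equilibrium price 18, so it binds.
At p = 31: qd = 157 - 4·31 = 33 and qs = 7·31 - 41 = 176.
Surplus = qs - qd = 176 - 33 = 143.

143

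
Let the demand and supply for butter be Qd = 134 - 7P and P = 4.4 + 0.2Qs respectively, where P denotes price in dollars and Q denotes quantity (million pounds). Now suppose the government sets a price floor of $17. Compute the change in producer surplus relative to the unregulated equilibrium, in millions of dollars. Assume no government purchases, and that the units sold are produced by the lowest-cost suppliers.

-18.4

Rearranging supply gives Qs = 5P - 22. Without the control the market clears where 134 - 7P = 5P - 22, i.e. P* = 13 and Q* = 43.
Because the floor (17) lies above the market-clearing price, it is binding.
At P = 17: Qd = 134 - 7·17 = 15 and Qs = 5·17 - 22 = 63.
Producer surplus without the control is ½ · (13 - 4.4) · 43 = 184.9.
With the floor, 15 units are sold at 17. The supply price at Q = 15 is 7.4, so PS = ½ · [(17 - 4.4) + (17 - 7.4)] · 15 = 166.5.
Change in producer surplus = 166.5 - 184.9 = -18.4.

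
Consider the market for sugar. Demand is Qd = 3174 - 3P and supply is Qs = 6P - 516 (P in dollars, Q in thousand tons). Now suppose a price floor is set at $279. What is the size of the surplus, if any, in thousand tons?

Without the control the market clears where 3174 - 3P = 6P - 516, i.e. P* = 410 and Q* = 1944.
The floor of 279 is below the equilibrium price 410, so it is not binding; the market clears at P* = 410, Q* = 1944.
Since the control does not bind, there is no surplus.

0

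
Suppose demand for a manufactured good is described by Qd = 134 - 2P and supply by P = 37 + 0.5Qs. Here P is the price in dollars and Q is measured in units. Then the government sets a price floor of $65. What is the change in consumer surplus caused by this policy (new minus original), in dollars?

-221

Rearranging supply gives Qs = 2P - 74. Setting quantity demanded equal to quantity supplied, 134 - 2P = 2P - 74, gives P* = 52 and Q* = 30.
Since 65 > 52, the floor is binding.
At P = 65: Qd = 134 - 2·65 = 4 and Qs = 2·65 - 74 = 56.
Consumer surplus without the control is ½ · (67 - 52) · 30 = 225.
With the floor, consumers buy 4 units at 65, so CS = ½ · (67 - 65) · 4 = 4.
Change in consumer surplus = 4 - 225 = -221.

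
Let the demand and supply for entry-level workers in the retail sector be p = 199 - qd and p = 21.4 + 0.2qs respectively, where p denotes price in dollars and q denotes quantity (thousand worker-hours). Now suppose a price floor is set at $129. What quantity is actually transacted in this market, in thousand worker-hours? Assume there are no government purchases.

Rearranging demand gives qd = 199 - p; rearranging supply gives qs = 5p - 107. Without the control the market clears where 199 - p = 5p - 107, i.e. p* = 51 and q* = 148.
The floor of 129 is above the equilibrium price 51, so it binds.
At p = 129: qd = 199 - 129 = 70 and qs = 5·129 - 107 = 538.
The quantity actually transacted is the short side, demand: 70.

70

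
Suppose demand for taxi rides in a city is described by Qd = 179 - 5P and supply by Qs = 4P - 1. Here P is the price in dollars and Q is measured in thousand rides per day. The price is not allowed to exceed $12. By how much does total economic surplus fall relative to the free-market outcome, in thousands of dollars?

In a free market, 179 - 5P = 4P - 1 gives the equilibrium P* = 20, Q* = 79.
The ceiling of 12 is below the equilibrium price 20, so it binds.
At P = 12: Qd = 179 - 5·12 = 119 and Qs = 4·12 - 1 = 47.
Quantity traded falls to 47. At Q = 47 the demand price is (179 - 47)/5 = 26.4 and the supply price is (1 + 47)/4 = 12.
Deadweight loss = ½ · (26.4 - 12) · (79 - 47) = ½ · 14.4 · 32 = 230.4.

230.4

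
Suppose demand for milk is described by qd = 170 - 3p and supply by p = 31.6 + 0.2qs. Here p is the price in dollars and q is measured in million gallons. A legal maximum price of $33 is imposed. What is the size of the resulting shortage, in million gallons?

64

Rearranging supply gives qs = 5p - 158. Equilibrium: 170 - 3p = 5p - 158, so 328 = 8p and p* = 41, q* = 47.
The ceiling of 33 is below the equilibrium price 41, so it binds.
At p = 33: qd = 170 - 3·33 = 71 and qs = 5·33 - 158 = 7.
Shortage = qd - qs = 71 - 7 = 64.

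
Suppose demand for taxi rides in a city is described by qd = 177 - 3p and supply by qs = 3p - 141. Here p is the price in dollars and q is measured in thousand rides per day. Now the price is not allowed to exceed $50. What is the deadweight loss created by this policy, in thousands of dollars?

Setting quantity demanded equal to quantity supplied, 177 - 3p = 3p - 141, gives p* = 53 and q* = 18.
The ceiling of 50 is below the equilibrium price 53, so it binds.
At p = 50: qd = 177 - 3·50 = 27 and qs = 3·50 - 141 = 9.
Quantity traded falls to 9. At q = 9 the demand price is (177 - 9)/3 = 56 and the supply price is (141 + 9)/3 = 50.
Deadweight loss = ½ · (56 - 50) · (18 - 9) = ½ · 6 · 9 = 27.

27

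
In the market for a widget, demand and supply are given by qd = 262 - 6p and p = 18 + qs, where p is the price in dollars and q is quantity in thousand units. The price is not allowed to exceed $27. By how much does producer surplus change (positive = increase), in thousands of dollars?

Rearranging supply gives qs = p - 18. Equilibrium: 262 - 6p = p - 18, so 280 = 7p and p* = 40, q* = 22.
Since 27 < 40, the ceiling is binding.
At p = 27: qd = 262 - 6·27 = 100 and qs = 27 - 18 = 9.
Producer surplus without the control is ½ · (40 - 18) · 22 = 242.
With the ceiling, producers sell 9 units at 27, so PS = ½ · (27 - 18) · 9 = 40.5.
Change in producer surplus = 40.5 - 242 = -201.5.

-201.5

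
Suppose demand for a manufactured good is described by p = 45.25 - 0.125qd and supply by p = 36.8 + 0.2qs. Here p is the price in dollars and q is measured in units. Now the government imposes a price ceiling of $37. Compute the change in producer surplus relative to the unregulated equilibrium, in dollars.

Rearranging demand gives qd = 362 - 8p; rearranging supply gives qs = 5p - 184. In a free market, 362 - 8p = 5p - 184 gives the equilibrium p* = 42, q* = 26.
Since 37 < 42, the ceiling is binding.
At p = 37: qd = 362 - 8·37 = 66 and qs = 5·37 - 184 = 1.
Producer surplus without the control is ½ · (42 - 36.8) · 26 = 67.6.
With the ceiling, producers sell 1 units at 37, so PS = ½ · (37 - 36.8) · 1 = 0.1.
Change in producer surplus = 0.1 - 67.6 = -67.5.

-67.5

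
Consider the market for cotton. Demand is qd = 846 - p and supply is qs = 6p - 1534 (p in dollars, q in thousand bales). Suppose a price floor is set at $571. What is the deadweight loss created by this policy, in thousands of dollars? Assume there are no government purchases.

Equilibrium: 846 - p = 6p - 1534, so 2380 = 7p and p* = 340, q* = 506.
The floor of 571 is above the equilibrium price 340, so it binds.
At p = 571: qd = 846 - 571 = 275 and qs = 6·571 - 1534 = 1892.
Quantity traded falls to 275. At q = 275 the demand price is 846 - 275 = 571 and the supply price is (1534 + 275)/6 = 301.5.
Deadweight loss = ½ · (571 - 301.5) · (506 - 275) = ½ · 269.5 · 231 = 31127.25.

31127.25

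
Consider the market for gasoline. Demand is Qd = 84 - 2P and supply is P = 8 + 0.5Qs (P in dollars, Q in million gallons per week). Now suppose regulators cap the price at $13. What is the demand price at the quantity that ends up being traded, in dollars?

37

Rearranging supply gives Qs = 2P - 16. Without the control the market clears where 84 - 2P = 2P - 16, i.e. P* = 25 and Q* = 34.
The ceiling of 13 is below the equilibrium price 25, so it binds.
At P = 13: Qd = 84 - 2·13 = 58 and Qs = 2·13 - 16 = 10.
Only 10 units reach the market. On the demand curve, the marginal buyer's willingness to pay at Q = 10 is (84 - 10)/2 = 37.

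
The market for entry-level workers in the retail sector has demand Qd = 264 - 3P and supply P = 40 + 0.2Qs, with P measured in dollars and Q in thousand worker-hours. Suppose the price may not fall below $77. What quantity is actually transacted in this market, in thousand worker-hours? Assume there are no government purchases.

33

Rearranging supply gives Qs = 5P - 200. Equilibrium: 264 - 3P = 5P - 200, so 464 = 8P and P* = 58, Q* = 90.
The floor of 77 is above the equilibrium price 58, so it binds.
At P = 77: Qd = 264 - 3·77 = 33 and Qs = 5·77 - 200 = 185.
The quantity actually transacted is the short side, demand: 33.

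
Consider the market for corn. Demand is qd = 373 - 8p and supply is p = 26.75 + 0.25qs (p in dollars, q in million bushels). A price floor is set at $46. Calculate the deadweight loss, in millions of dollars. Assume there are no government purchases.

432

Rearranging supply gives qs = 4p - 107. In a free market, 373 - 8p = 4p - 107 gives the equilibrium p* = 40, q* = 53.
Because the floor (46) lies above the market-clearing price, it is binding.
At p = 46: qd = 373 - 8·46 = 5 and qs = 4·46 - 107 = 77.
Quantity traded falls to 5. At q = 5 the demand price is (373 - 5)/8 = 46 and the supply price is (107 + 5)/4 = 28.
Deadweight loss = ½ · (46 - 28) · (53 - 5) = ½ · 18 · 48 = 432.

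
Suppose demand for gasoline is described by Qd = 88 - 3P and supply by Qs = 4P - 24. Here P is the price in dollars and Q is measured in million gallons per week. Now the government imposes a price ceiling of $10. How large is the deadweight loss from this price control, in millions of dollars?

Setting quantity demanded equal to quantity supplied, 88 - 3P = 4P - 24, gives P* = 16 and Q* = 40.
The ceiling of 10 is below the equilibrium price 16, so it binds.
At P = 10: Qd = 88 - 3·10 = 58 and Qs = 4·10 - 24 = 16.
Quantity traded falls to 16. At Q = 16 the demand price is (88 - 16)/3 = 24 and the supply price is (24 + 16)/4 = 10.
Deadweight loss = ½ · (24 - 10) · (40 - 16) = ½ · 14 · 24 = 168.

168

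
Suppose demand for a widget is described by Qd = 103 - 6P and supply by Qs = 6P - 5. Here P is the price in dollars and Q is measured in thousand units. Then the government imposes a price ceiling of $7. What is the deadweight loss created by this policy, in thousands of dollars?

Without the control the market clears where 103 - 6P = 6P - 5, i.e. P* = 9 and Q* = 49.
The ceiling of 7 is below the equilibrium price 9, so it binds.
At P = 7: Qd = 103 - 6·7 = 61 and Qs = 6·7 - 5 = 37.
Quantity traded falls to 37. At Q = 37 the demand price is (103 - 37)/6 = 11 and the supply price is (5 + 37)/6 = 7.
Deadweight loss = ½ · (11 - 7) · (49 - 37) = ½ · 4 · 12 = 24.

24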